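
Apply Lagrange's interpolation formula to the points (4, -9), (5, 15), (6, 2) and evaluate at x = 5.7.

Lagrange interpolation formula:
P(x) = Σ yᵢ × Lᵢ(x)
where Lᵢ(x) = Π_{j≠i} (x - xⱼ)/(xᵢ - xⱼ)

L_0(5.7) = (5.7 - 5)/(4 - 5) × (5.7 - 6)/(4 - 6) = -0.105000
L_1(5.7) = (5.7 - 4)/(5 - 4) × (5.7 - 6)/(5 - 6) = 0.510000
L_2(5.7) = (5.7 - 4)/(6 - 4) × (5.7 - 5)/(6 - 5) = 0.595000

P(5.7) = (-9)×L_0(5.7) + 15×L_1(5.7) + 2×L_2(5.7)
P(5.7) = 9.785000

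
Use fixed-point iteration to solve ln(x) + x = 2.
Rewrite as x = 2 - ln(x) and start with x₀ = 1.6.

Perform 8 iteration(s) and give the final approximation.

Equation: ln(x) + x = 2
Fixed-point form: x = 2 - ln(x)
x₀ = 1.6

x_1 = g(1.600000) = 1.529996
x_2 = g(1.529996) = 1.574735
x_3 = g(1.574735) = 1.545913
x_4 = g(1.545913) = 1.564385
x_5 = g(1.564385) = 1.552507
x_6 = g(1.552507) = 1.560129
x_7 = g(1.560129) = 1.555232
x_8 = g(1.555232) = 1.558376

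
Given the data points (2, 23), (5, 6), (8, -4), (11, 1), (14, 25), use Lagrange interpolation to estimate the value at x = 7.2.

Lagrange interpolation formula:
P(x) = Σ yᵢ × Lᵢ(x)
where Lᵢ(x) = Π_{j≠i} (x - xⱼ)/(xᵢ - xⱼ)

L_0(7.2) = (7.2 - 5)/(2 - 5) × (7.2 - 8)/(2 - 8) × (7.2 - 11)/(2 - 11) × (7.2 - 14)/(2 - 14) = -0.023394
L_1(7.2) = (7.2 - 2)/(5 - 2) × (7.2 - 8)/(5 - 8) × (7.2 - 11)/(5 - 11) × (7.2 - 14)/(5 - 14) = 0.221182
L_2(7.2) = (7.2 - 2)/(8 - 2) × (7.2 - 5)/(8 - 5) × (7.2 - 11)/(8 - 11) × (7.2 - 14)/(8 - 14) = 0.912375
L_3(7.2) = (7.2 - 2)/(11 - 2) × (7.2 - 5)/(11 - 5) × (7.2 - 8)/(11 - 8) × (7.2 - 14)/(11 - 14) = -0.128053
L_4(7.2) = (7.2 - 2)/(14 - 2) × (7.2 - 5)/(14 - 5) × (7.2 - 8)/(14 - 8) × (7.2 - 11)/(14 - 11) = 0.017890

P(7.2) = 23×L_0(7.2) + 6×L_1(7.2) + (-4)×L_2(7.2) + 1×L_3(7.2) + 25×L_4(7.2)
P(7.2) = -2.541287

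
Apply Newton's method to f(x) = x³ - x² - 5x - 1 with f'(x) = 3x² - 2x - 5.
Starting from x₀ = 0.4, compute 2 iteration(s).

f(x) = x³ - x² - 5x - 1
f'(x) = 3x² - 2x - 5
x₀ = 0.4

Newton-Raphson formula: x_{n+1} = x_n - f(x_n)/f'(x_n)

Iteration 1:
  f(0.400000) = -3.096000
  f'(0.400000) = -5.320000
  x_1 = 0.400000 - (-3.096000)/(-5.320000) = -0.181955
Iteration 2:
  f(-0.181955) = -0.129357
  f'(-0.181955) = -4.536767
  x_2 = -0.181955 - (-0.129357)/(-4.536767) = -0.210468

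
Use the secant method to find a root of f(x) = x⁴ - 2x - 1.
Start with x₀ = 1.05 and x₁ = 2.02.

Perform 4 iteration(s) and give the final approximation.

f(x) = x⁴ - 2x - 1
x₀ = 1.05, x₁ = 2.02

Secant formula: x_{n+1} = x_n - f(x_n)(x_n - x_{n-1})/(f(x_n) - f(x_{n-1}))

Iteration 1:
  f(1.050000) = -1.884494
  f(2.020000) = 11.609664
  x_2 = 2.020000 - 11.609664×(2.020000 - 1.050000)/(11.609664 - (-1.884494))
       = 1.185463
Iteration 2:
  f(2.020000) = 11.609664
  f(1.185463) = -1.395995
  x_3 = 1.185463 - (-1.395995)×(1.185463 - 2.020000)/(-1.395995 - 11.609664)
       = 1.275040
Iteration 3:
  f(1.185463) = -1.395995
  f(1.275040) = -0.907091
  x_4 = 1.275040 - (-0.907091)×(1.275040 - 1.185463)/(-0.907091 - (-1.395995))
       = 1.441238
Iteration 4:
  f(1.275040) = -0.907091
  f(1.441238) = 0.432144
  x_5 = 1.441238 - 0.432144×(1.441238 - 1.275040)/(0.432144 - (-0.907091))
       = 1.387609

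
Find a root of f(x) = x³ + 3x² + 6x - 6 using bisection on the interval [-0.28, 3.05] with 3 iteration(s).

f(x) = x³ + 3x² + 6x - 6
Initial interval: [-0.28, 3.05]

Iteration 1:
  c_1 = (-0.280000 + 3.050000)/2 = 1.385000
  f(c_1) = f(1.385000) = 10.721417
  f(a) × f(c) < 0, new interval: [-0.280000, 1.385000]
Iteration 2:
  c_2 = (-0.280000 + 1.385000)/2 = 0.552500
  f(c_2) = f(0.552500) = -1.600577
  f(a) × f(c) ≥ 0, new interval: [0.552500, 1.385000]
Iteration 3:
  c_3 = (0.552500 + 1.385000)/2 = 0.968750
  f(c_3) = f(0.968750) = 3.537079
  f(a) × f(c) < 0, new interval: [0.552500, 0.968750]

After 3 iteration(s), the approximation is c_3 = 0.968750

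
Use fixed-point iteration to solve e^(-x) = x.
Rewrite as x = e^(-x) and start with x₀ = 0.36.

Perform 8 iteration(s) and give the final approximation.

Equation: e^(-x) = x
Fixed-point form: x = e^(-x)
x₀ = 0.36

x_1 = g(0.360000) = 0.697676
x_2 = g(0.697676) = 0.497741
x_3 = g(0.497741) = 0.607903
x_4 = g(0.607903) = 0.544492
x_5 = g(0.544492) = 0.580137
x_6 = g(0.580137) = 0.559822
x_7 = g(0.559822) = 0.571311
x_8 = g(0.571311) = 0.564785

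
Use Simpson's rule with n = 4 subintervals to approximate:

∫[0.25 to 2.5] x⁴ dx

f(x) = x⁴
a = 0.25, b = 2.5, n = 4
h = (b - a)/n = 0.562500

Simpson's rule: (h/3)[f(x₀) + 4f(x₁) + 2f(x₂) + ... + f(xₙ)]

x_0 = 0.2500, f(x_0) = 0.003906, coefficient = 1
x_1 = 0.8125, f(x_1) = 0.435806, coefficient = 4
x_2 = 1.3750, f(x_2) = 3.574463, coefficient = 2
x_3 = 1.9375, f(x_3) = 14.091812, coefficient = 4
x_4 = 2.5000, f(x_4) = 39.062500, coefficient = 1

I ≈ (0.562500/3) × 104.325806 = 19.561089
Exact value: 19.531055
Error: 0.030034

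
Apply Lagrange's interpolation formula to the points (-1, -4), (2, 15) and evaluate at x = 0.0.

Lagrange interpolation formula:
P(x) = Σ yᵢ × Lᵢ(x)
where Lᵢ(x) = Π_{j≠i} (x - xⱼ)/(xᵢ - xⱼ)

L_0(0.0) = (0.0 - 2)/(-1 - 2) = 0.666667
L_1(0.0) = (0.0 - (-1))/(2 - (-1)) = 0.333333

P(0.0) = (-4)×L_0(0.0) + 15×L_1(0.0)
P(0.0) = 2.333333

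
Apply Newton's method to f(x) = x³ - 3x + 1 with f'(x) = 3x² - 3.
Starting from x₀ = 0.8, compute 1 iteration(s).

f(x) = x³ - 3x + 1
f'(x) = 3x² - 3
x₀ = 0.8

Newton-Raphson formula: x_{n+1} = x_n - f(x_n)/f'(x_n)

Iteration 1:
  f(0.800000) = -0.888000
  f'(0.800000) = -1.080000
  x_1 = 0.800000 - (-0.888000)/(-1.080000) = -0.022222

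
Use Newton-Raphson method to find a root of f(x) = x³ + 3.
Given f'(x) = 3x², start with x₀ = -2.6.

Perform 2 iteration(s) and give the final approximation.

f(x) = x³ + 3
f'(x) = 3x²
x₀ = -2.6

Newton-Raphson formula: x_{n+1} = x_n - f(x_n)/f'(x_n)

Iteration 1:
  f(-2.600000) = -14.576000
  f'(-2.600000) = 20.280000
  x_1 = -2.600000 - (-14.576000)/20.280000 = -1.881262
Iteration 2:
  f(-1.881262) = -3.658066
  f'(-1.881262) = 10.617444
  x_2 = -1.881262 - (-3.658066)/10.617444 = -1.536729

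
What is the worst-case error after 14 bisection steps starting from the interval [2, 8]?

Bisection error bound: |error| ≤ (b-a)/2^n
|error| ≤ (8 - 2)/2^14 = 6/2^14
|error| ≤ 0.0003662109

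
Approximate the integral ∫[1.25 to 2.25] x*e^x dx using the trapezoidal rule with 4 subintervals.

f(x) = x*e^x
a = 1.25, b = 2.25, n = 4
h = (b - a)/n = 0.250000

Trapezoidal rule: (h/2)[f(x₀) + 2f(x₁) + 2f(x₂) + ... + f(xₙ)]

x_0 = 1.2500, f(x_0) = 4.362929, coefficient = 1
x_1 = 1.5000, f(x_1) = 6.722534, coefficient = 2
x_2 = 1.7500, f(x_2) = 10.070555, coefficient = 2
x_3 = 2.0000, f(x_3) = 14.778112, coefficient = 2
x_4 = 2.2500, f(x_4) = 21.347406, coefficient = 1

I ≈ (0.250000/2) × 88.852735 = 11.106592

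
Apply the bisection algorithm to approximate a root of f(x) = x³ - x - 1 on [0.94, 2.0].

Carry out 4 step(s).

f(x) = x³ - x - 1
Initial interval: [0.94, 2.0]

Iteration 1:
  c_1 = (0.940000 + 2.000000)/2 = 1.470000
  f(c_1) = f(1.470000) = 0.706523
  f(a) × f(c) < 0, new interval: [0.940000, 1.470000]
Iteration 2:
  c_2 = (0.940000 + 1.470000)/2 = 1.205000
  f(c_2) = f(1.205000) = -0.455310
  f(a) × f(c) ≥ 0, new interval: [1.205000, 1.470000]
Iteration 3:
  c_3 = (1.205000 + 1.470000)/2 = 1.337500
  f(c_3) = f(1.337500) = 0.055162
  f(a) × f(c) < 0, new interval: [1.205000, 1.337500]
Iteration 4:
  c_4 = (1.205000 + 1.337500)/2 = 1.271250
  f(c_4) = f(1.271250) = -0.216813
  f(a) × f(c) ≥ 0, new interval: [1.271250, 1.337500]

After 4 iteration(s), the approximation is c_4 = 1.271250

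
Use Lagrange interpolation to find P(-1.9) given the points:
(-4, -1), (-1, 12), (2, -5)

Lagrange interpolation formula:
P(x) = Σ yᵢ × Lᵢ(x)
where Lᵢ(x) = Π_{j≠i} (x - xⱼ)/(xᵢ - xⱼ)

L_0(-1.9) = (-1.9 - (-1))/(-4 - (-1)) × (-1.9 - 2)/(-4 - 2) = 0.195000
L_1(-1.9) = (-1.9 - (-4))/(-1 - (-4)) × (-1.9 - 2)/(-1 - 2) = 0.910000
L_2(-1.9) = (-1.9 - (-4))/(2 - (-4)) × (-1.9 - (-1))/(2 - (-1)) = -0.105000

P(-1.9) = (-1)×L_0(-1.9) + 12×L_1(-1.9) + (-5)×L_2(-1.9)
P(-1.9) = 11.250000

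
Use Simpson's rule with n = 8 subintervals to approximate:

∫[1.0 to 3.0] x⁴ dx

f(x) = x⁴
a = 1.0, b = 3.0, n = 8
h = (b - a)/n = 0.250000

Simpson's rule: (h/3)[f(x₀) + 4f(x₁) + 2f(x₂) + ... + f(xₙ)]

x_0 = 1.0000, f(x_0) = 1.000000, coefficient = 1
x_1 = 1.2500, f(x_1) = 2.441406, coefficient = 4
x_2 = 1.5000, f(x_2) = 5.062500, coefficient = 2
x_3 = 1.7500, f(x_3) = 9.378906, coefficient = 4
x_4 = 2.0000, f(x_4) = 16.000000, coefficient = 2
x_5 = 2.2500, f(x_5) = 25.628906, coefficient = 4
x_6 = 2.5000, f(x_6) = 39.062500, coefficient = 2
x_7 = 2.7500, f(x_7) = 57.191406, coefficient = 4
x_8 = 3.0000, f(x_8) = 81.000000, coefficient = 1

I ≈ (0.250000/3) × 580.812500 = 48.401042
Exact value: 48.400000
Error: 0.001042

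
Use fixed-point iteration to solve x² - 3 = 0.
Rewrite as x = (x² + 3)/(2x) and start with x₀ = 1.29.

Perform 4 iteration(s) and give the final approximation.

Equation: x² - 3 = 0
Fixed-point form: x = (x² + 3)/(2x)
x₀ = 1.29

x_1 = g(1.290000) = 1.807791
x_2 = g(1.807791) = 1.733637
x_3 = g(1.733637) = 1.732052
x_4 = g(1.732052) = 1.732051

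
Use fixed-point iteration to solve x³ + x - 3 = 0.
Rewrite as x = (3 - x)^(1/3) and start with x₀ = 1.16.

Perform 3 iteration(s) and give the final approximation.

Equation: x³ + x - 3 = 0
Fixed-point form: x = (3 - x)^(1/3)
x₀ = 1.16

x_1 = g(1.160000) = 1.225385
x_2 = g(1.225385) = 1.210695
x_3 = g(1.210695) = 1.214026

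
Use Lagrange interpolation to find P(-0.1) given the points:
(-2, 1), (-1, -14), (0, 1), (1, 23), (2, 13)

Lagrange interpolation formula:
P(x) = Σ yᵢ × Lᵢ(x)
where Lᵢ(x) = Π_{j≠i} (x - xⱼ)/(xᵢ - xⱼ)

L_0(-0.1) = (-0.1 - (-1))/(-2 - (-1)) × (-0.1 - 0)/(-2 - 0) × (-0.1 - 1)/(-2 - 1) × (-0.1 - 2)/(-2 - 2) = -0.008663
L_1(-0.1) = (-0.1 - (-2))/(-1 - (-2)) × (-0.1 - 0)/(-1 - 0) × (-0.1 - 1)/(-1 - 1) × (-0.1 - 2)/(-1 - 2) = 0.073150
L_2(-0.1) = (-0.1 - (-2))/(0 - (-2)) × (-0.1 - (-1))/(0 - (-1)) × (-0.1 - 1)/(0 - 1) × (-0.1 - 2)/(0 - 2) = 0.987525
L_3(-0.1) = (-0.1 - (-2))/(1 - (-2)) × (-0.1 - (-1))/(1 - (-1)) × (-0.1 - 0)/(1 - 0) × (-0.1 - 2)/(1 - 2) = -0.059850
L_4(-0.1) = (-0.1 - (-2))/(2 - (-2)) × (-0.1 - (-1))/(2 - (-1)) × (-0.1 - 0)/(2 - 0) × (-0.1 - 1)/(2 - 1) = 0.007838

P(-0.1) = 1×L_0(-0.1) + (-14)×L_1(-0.1) + 1×L_2(-0.1) + 23×L_3(-0.1) + 13×L_4(-0.1)
P(-0.1) = -1.319900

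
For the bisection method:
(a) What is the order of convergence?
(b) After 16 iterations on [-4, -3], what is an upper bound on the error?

(a) Bisection has linear (order 1) convergence; the error is halved each step.

(b) Error bound = (b-a)/2^n = (-3 - (-4))/2^{16}
    = 1/2^{16}

(a) 1 (linear); (b) error ≤ 1.53e-05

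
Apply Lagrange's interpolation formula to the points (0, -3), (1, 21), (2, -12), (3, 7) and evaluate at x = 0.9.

Lagrange interpolation formula:
P(x) = Σ yᵢ × Lᵢ(x)
where Lᵢ(x) = Π_{j≠i} (x - xⱼ)/(xᵢ - xⱼ)

L_0(0.9) = (0.9 - 1)/(0 - 1) × (0.9 - 2)/(0 - 2) × (0.9 - 3)/(0 - 3) = 0.038500
L_1(0.9) = (0.9 - 0)/(1 - 0) × (0.9 - 2)/(1 - 2) × (0.9 - 3)/(1 - 3) = 1.039500
L_2(0.9) = (0.9 - 0)/(2 - 0) × (0.9 - 1)/(2 - 1) × (0.9 - 3)/(2 - 3) = -0.094500
L_3(0.9) = (0.9 - 0)/(3 - 0) × (0.9 - 1)/(3 - 1) × (0.9 - 2)/(3 - 2) = 0.016500

P(0.9) = (-3)×L_0(0.9) + 21×L_1(0.9) + (-12)×L_2(0.9) + 7×L_3(0.9)
P(0.9) = 22.963500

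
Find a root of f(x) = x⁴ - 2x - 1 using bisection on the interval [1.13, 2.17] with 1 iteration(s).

f(x) = x⁴ - 2x - 1
Initial interval: [1.13, 2.17]

Iteration 1:
  c_1 = (1.130000 + 2.170000)/2 = 1.650000
  f(c_1) = f(1.650000) = 3.112006
  f(a) × f(c) < 0, new interval: [1.130000, 1.650000]

After 1 iteration(s), the approximation is c_1 = 1.650000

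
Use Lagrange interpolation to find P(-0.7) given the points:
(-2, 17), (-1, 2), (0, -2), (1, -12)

Lagrange interpolation formula:
P(x) = Σ yᵢ × Lᵢ(x)
where Lᵢ(x) = Π_{j≠i} (x - xⱼ)/(xᵢ - xⱼ)

L_0(-0.7) = (-0.7 - (-1))/(-2 - (-1)) × (-0.7 - 0)/(-2 - 0) × (-0.7 - 1)/(-2 - 1) = -0.059500
L_1(-0.7) = (-0.7 - (-2))/(-1 - (-2)) × (-0.7 - 0)/(-1 - 0) × (-0.7 - 1)/(-1 - 1) = 0.773500
L_2(-0.7) = (-0.7 - (-2))/(0 - (-2)) × (-0.7 - (-1))/(0 - (-1)) × (-0.7 - 1)/(0 - 1) = 0.331500
L_3(-0.7) = (-0.7 - (-2))/(1 - (-2)) × (-0.7 - (-1))/(1 - (-1)) × (-0.7 - 0)/(1 - 0) = -0.045500

P(-0.7) = 17×L_0(-0.7) + 2×L_1(-0.7) + (-2)×L_2(-0.7) + (-12)×L_3(-0.7)
P(-0.7) = 0.418500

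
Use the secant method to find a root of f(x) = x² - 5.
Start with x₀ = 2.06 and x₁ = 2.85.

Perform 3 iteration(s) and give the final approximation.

f(x) = x² - 5
x₀ = 2.06, x₁ = 2.85

Secant formula: x_{n+1} = x_n - f(x_n)(x_n - x_{n-1})/(f(x_n) - f(x_{n-1}))

Iteration 1:
  f(2.060000) = -0.756400
  f(2.850000) = 3.122500
  x_2 = 2.850000 - 3.122500×(2.850000 - 2.060000)/(3.122500 - (-0.756400))
       = 2.214053
Iteration 2:
  f(2.850000) = 3.122500
  f(2.214053) = -0.097970
  x_3 = 2.214053 - (-0.097970)×(2.214053 - 2.850000)/(-0.097970 - 3.122500)
       = 2.233399
Iteration 3:
  f(2.214053) = -0.097970
  f(2.233399) = -0.011929
  x_4 = 2.233399 - (-0.011929)×(2.233399 - 2.214053)/(-0.011929 - (-0.097970))
       = 2.236081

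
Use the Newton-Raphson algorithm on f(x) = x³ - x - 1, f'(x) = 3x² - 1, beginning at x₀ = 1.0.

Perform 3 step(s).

f(x) = x³ - x - 1
f'(x) = 3x² - 1
x₀ = 1.0

Newton-Raphson formula: x_{n+1} = x_n - f(x_n)/f'(x_n)

Iteration 1:
  f(1.000000) = -1.000000
  f'(1.000000) = 2.000000
  x_1 = 1.000000 - (-1.000000)/2.000000 = 1.500000
Iteration 2:
  f(1.500000) = 0.875000
  f'(1.500000) = 5.750000
  x_2 = 1.500000 - 0.875000/5.750000 = 1.347826
Iteration 3:
  f(1.347826) = 0.100682
  f'(1.347826) = 4.449905
  x_3 = 1.347826 - 0.100682/4.449905 = 1.325200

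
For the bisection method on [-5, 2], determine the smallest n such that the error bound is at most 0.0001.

We need (b-a)/2^n ≤ 0.0001
(2 - (-5))/2^n ≤ 0.0001
7/2^n ≤ 0.0001
2^n ≥ 70000
n ≥ log₂(70000) = 16.10
n ≥ 17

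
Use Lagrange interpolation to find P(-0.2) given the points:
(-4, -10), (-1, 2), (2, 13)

Lagrange interpolation formula:
P(x) = Σ yᵢ × Lᵢ(x)
where Lᵢ(x) = Π_{j≠i} (x - xⱼ)/(xᵢ - xⱼ)

L_0(-0.2) = (-0.2 - (-1))/(-4 - (-1)) × (-0.2 - 2)/(-4 - 2) = -0.097778
L_1(-0.2) = (-0.2 - (-4))/(-1 - (-4)) × (-0.2 - 2)/(-1 - 2) = 0.928889
L_2(-0.2) = (-0.2 - (-4))/(2 - (-4)) × (-0.2 - (-1))/(2 - (-1)) = 0.168889

P(-0.2) = (-10)×L_0(-0.2) + 2×L_1(-0.2) + 13×L_2(-0.2)
P(-0.2) = 5.031111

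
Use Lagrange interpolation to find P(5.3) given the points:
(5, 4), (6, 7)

Lagrange interpolation formula:
P(x) = Σ yᵢ × Lᵢ(x)
where Lᵢ(x) = Π_{j≠i} (x - xⱼ)/(xᵢ - xⱼ)

L_0(5.3) = (5.3 - 6)/(5 - 6) = 0.700000
L_1(5.3) = (5.3 - 5)/(6 - 5) = 0.300000

P(5.3) = 4×L_0(5.3) + 7×L_1(5.3)
P(5.3) = 4.900000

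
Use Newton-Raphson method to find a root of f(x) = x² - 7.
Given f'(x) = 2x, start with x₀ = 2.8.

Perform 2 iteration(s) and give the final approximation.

f(x) = x² - 7
f'(x) = 2x
x₀ = 2.8

Newton-Raphson formula: x_{n+1} = x_n - f(x_n)/f'(x_n)

Iteration 1:
  f(2.800000) = 0.840000
  f'(2.800000) = 5.600000
  x_1 = 2.800000 - 0.840000/5.600000 = 2.650000
Iteration 2:
  f(2.650000) = 0.022500
  f'(2.650000) = 5.300000
  x_2 = 2.650000 - 0.022500/5.300000 = 2.645755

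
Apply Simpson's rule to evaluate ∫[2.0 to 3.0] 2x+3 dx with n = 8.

f(x) = 2x+3
a = 2.0, b = 3.0, n = 8
h = (b - a)/n = 0.125000

Simpson's rule: (h/3)[f(x₀) + 4f(x₁) + 2f(x₂) + ... + f(xₙ)]

x_0 = 2.0000, f(x_0) = 7.000000, coefficient = 1
x_1 = 2.1250, f(x_1) = 7.250000, coefficient = 4
x_2 = 2.2500, f(x_2) = 7.500000, coefficient = 2
x_3 = 2.3750, f(x_3) = 7.750000, coefficient = 4
x_4 = 2.5000, f(x_4) = 8.000000, coefficient = 2
x_5 = 2.6250, f(x_5) = 8.250000, coefficient = 4
x_6 = 2.7500, f(x_6) = 8.500000, coefficient = 2
x_7 = 2.8750, f(x_7) = 8.750000, coefficient = 4
x_8 = 3.0000, f(x_8) = 9.000000, coefficient = 1

I ≈ (0.125000/3) × 192.000000 = 8.000000
Exact value: 8.000000
Error: 0.000000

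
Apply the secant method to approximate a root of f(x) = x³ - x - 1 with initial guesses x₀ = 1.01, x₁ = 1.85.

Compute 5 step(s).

f(x) = x³ - x - 1
x₀ = 1.01, x₁ = 1.85

Secant formula: x_{n+1} = x_n - f(x_n)(x_n - x_{n-1})/(f(x_n) - f(x_{n-1}))

Iteration 1:
  f(1.010000) = -0.979699
  f(1.850000) = 3.481625
  x_2 = 1.850000 - 3.481625×(1.850000 - 1.010000)/(3.481625 - (-0.979699))
       = 1.194463
Iteration 2:
  f(1.850000) = 3.481625
  f(1.194463) = -0.490274
  x_3 = 1.194463 - (-0.490274)×(1.194463 - 1.850000)/(-0.490274 - 3.481625)
       = 1.275379
Iteration 3:
  f(1.194463) = -0.490274
  f(1.275379) = -0.200857
  x_4 = 1.275379 - (-0.200857)×(1.275379 - 1.194463)/(-0.200857 - (-0.490274))
       = 1.331536
Iteration 4:
  f(1.275379) = -0.200857
  f(1.331536) = 0.029261
  x_5 = 1.331536 - 0.029261×(1.331536 - 1.275379)/(0.029261 - (-0.200857))
       = 1.324395
Iteration 5:
  f(1.331536) = 0.029261
  f(1.324395) = -0.001376
  x_6 = 1.324395 - (-0.001376)×(1.324395 - 1.331536)/(-0.001376 - 0.029261)
       = 1.324716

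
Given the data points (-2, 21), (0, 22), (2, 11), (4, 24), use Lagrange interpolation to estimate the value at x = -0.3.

Lagrange interpolation formula:
P(x) = Σ yᵢ × Lᵢ(x)
where Lᵢ(x) = Π_{j≠i} (x - xⱼ)/(xᵢ - xⱼ)

L_0(-0.3) = (-0.3 - 0)/(-2 - 0) × (-0.3 - 2)/(-2 - 2) × (-0.3 - 4)/(-2 - 4) = 0.061812
L_1(-0.3) = (-0.3 - (-2))/(0 - (-2)) × (-0.3 - 2)/(0 - 2) × (-0.3 - 4)/(0 - 4) = 1.050812
L_2(-0.3) = (-0.3 - (-2))/(2 - (-2)) × (-0.3 - 0)/(2 - 0) × (-0.3 - 4)/(2 - 4) = -0.137063
L_3(-0.3) = (-0.3 - (-2))/(4 - (-2)) × (-0.3 - 0)/(4 - 0) × (-0.3 - 2)/(4 - 2) = 0.024437

P(-0.3) = 21×L_0(-0.3) + 22×L_1(-0.3) + 11×L_2(-0.3) + 24×L_3(-0.3)
P(-0.3) = 23.494750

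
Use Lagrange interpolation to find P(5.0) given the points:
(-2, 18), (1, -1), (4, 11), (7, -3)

Lagrange interpolation formula:
P(x) = Σ yᵢ × Lᵢ(x)
where Lᵢ(x) = Π_{j≠i} (x - xⱼ)/(xᵢ - xⱼ)

L_0(5.0) = (5.0 - 1)/(-2 - 1) × (5.0 - 4)/(-2 - 4) × (5.0 - 7)/(-2 - 7) = 0.049383
L_1(5.0) = (5.0 - (-2))/(1 - (-2)) × (5.0 - 4)/(1 - 4) × (5.0 - 7)/(1 - 7) = -0.259259
L_2(5.0) = (5.0 - (-2))/(4 - (-2)) × (5.0 - 1)/(4 - 1) × (5.0 - 7)/(4 - 7) = 1.037037
L_3(5.0) = (5.0 - (-2))/(7 - (-2)) × (5.0 - 1)/(7 - 1) × (5.0 - 4)/(7 - 4) = 0.172840

P(5.0) = 18×L_0(5.0) + (-1)×L_1(5.0) + 11×L_2(5.0) + (-3)×L_3(5.0)
P(5.0) = 12.037037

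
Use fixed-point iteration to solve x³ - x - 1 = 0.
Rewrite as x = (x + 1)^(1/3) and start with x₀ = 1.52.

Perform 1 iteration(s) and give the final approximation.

Equation: x³ - x - 1 = 0
Fixed-point form: x = (x + 1)^(1/3)
x₀ = 1.52

x_1 = g(1.520000) = 1.360818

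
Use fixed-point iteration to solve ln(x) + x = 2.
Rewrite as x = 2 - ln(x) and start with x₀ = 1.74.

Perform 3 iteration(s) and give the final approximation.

Equation: ln(x) + x = 2
Fixed-point form: x = 2 - ln(x)
x₀ = 1.74

x_1 = g(1.740000) = 1.446115
x_2 = g(1.446115) = 1.631119
x_3 = g(1.631119) = 1.510733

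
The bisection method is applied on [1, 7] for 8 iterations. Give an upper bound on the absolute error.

Bisection error bound: |error| ≤ (b-a)/2^n
|error| ≤ (7 - 1)/2^8 = 6/2^8
|error| ≤ 0.0234375000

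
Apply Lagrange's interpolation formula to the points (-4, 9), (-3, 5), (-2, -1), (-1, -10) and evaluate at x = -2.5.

Lagrange interpolation formula:
P(x) = Σ yᵢ × Lᵢ(x)
where Lᵢ(x) = Π_{j≠i} (x - xⱼ)/(xᵢ - xⱼ)

L_0(-2.5) = (-2.5 - (-3))/(-4 - (-3)) × (-2.5 - (-2))/(-4 - (-2)) × (-2.5 - (-1))/(-4 - (-1)) = -0.062500
L_1(-2.5) = (-2.5 - (-4))/(-3 - (-4)) × (-2.5 - (-2))/(-3 - (-2)) × (-2.5 - (-1))/(-3 - (-1)) = 0.562500
L_2(-2.5) = (-2.5 - (-4))/(-2 - (-4)) × (-2.5 - (-3))/(-2 - (-3)) × (-2.5 - (-1))/(-2 - (-1)) = 0.562500
L_3(-2.5) = (-2.5 - (-4))/(-1 - (-4)) × (-2.5 - (-3))/(-1 - (-3)) × (-2.5 - (-2))/(-1 - (-2)) = -0.062500

P(-2.5) = 9×L_0(-2.5) + 5×L_1(-2.5) + (-1)×L_2(-2.5) + (-10)×L_3(-2.5)
P(-2.5) = 2.312500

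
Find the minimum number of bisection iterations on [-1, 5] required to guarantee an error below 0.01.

We need (b-a)/2^n ≤ 0.01
(5 - (-1))/2^n ≤ 0.01
6/2^n ≤ 0.01
2^n ≥ 600
n ≥ log₂(600) = 9.23
n ≥ 10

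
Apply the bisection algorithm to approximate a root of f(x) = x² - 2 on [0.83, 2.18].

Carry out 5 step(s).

f(x) = x² - 2
Initial interval: [0.83, 2.18]

Iteration 1:
  c_1 = (0.830000 + 2.180000)/2 = 1.505000
  f(c_1) = f(1.505000) = 0.265025
  f(a) × f(c) < 0, new interval: [0.830000, 1.505000]
Iteration 2:
  c_2 = (0.830000 + 1.505000)/2 = 1.167500
  f(c_2) = f(1.167500) = -0.636944
  f(a) × f(c) ≥ 0, new interval: [1.167500, 1.505000]
Iteration 3:
  c_3 = (1.167500 + 1.505000)/2 = 1.336250
  f(c_3) = f(1.336250) = -0.214436
  f(a) × f(c) ≥ 0, new interval: [1.336250, 1.505000]
Iteration 4:
  c_4 = (1.336250 + 1.505000)/2 = 1.420625
  f(c_4) = f(1.420625) = 0.018175
  f(a) × f(c) < 0, new interval: [1.336250, 1.420625]
Iteration 5:
  c_5 = (1.336250 + 1.420625)/2 = 1.378438
  f(c_5) = f(1.378438) = -0.099910
  f(a) × f(c) ≥ 0, new interval: [1.378438, 1.420625]

After 5 iteration(s), the approximation is c_5 = 1.378438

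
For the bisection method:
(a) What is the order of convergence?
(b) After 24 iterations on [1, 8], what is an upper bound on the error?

(a) Bisection has linear (order 1) convergence; the error is halved each step.

(b) Error bound = (b-a)/2^n = (8 - 1)/2^{24}
    = 7/2^{24}

(a) 1 (linear); (b) error ≤ 4.17e-07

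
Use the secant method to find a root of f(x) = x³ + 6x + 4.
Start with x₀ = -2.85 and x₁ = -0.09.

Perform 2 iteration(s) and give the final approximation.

f(x) = x³ + 6x + 4
x₀ = -2.85, x₁ = -0.09

Secant formula: x_{n+1} = x_n - f(x_n)(x_n - x_{n-1})/(f(x_n) - f(x_{n-1}))

Iteration 1:
  f(-2.850000) = -36.249125
  f(-0.090000) = 3.459271
  x_2 = -0.090000 - 3.459271×(-0.090000 - (-2.850000))/(3.459271 - (-36.249125))
       = -0.330443
Iteration 2:
  f(-0.090000) = 3.459271
  f(-0.330443) = 1.981263
  x_3 = -0.330443 - 1.981263×(-0.330443 - (-0.090000))/(1.981263 - 3.459271)
       = -0.652755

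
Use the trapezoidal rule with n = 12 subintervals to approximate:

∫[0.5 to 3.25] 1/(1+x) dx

f(x) = 1/(1+x)
a = 0.5, b = 3.25, n = 12
h = (b - a)/n = 0.229167

Trapezoidal rule: (h/2)[f(x₀) + 2f(x₁) + 2f(x₂) + ... + f(xₙ)]

x_0 = 0.5000, f(x_0) = 0.666667, coefficient = 1
x_1 = 0.7292, f(x_1) = 0.578313, coefficient = 2
x_2 = 0.9583, f(x_2) = 0.510638, coefficient = 2
x_3 = 1.1875, f(x_3) = 0.457143, coefficient = 2
x_4 = 1.4167, f(x_4) = 0.413793, coefficient = 2
x_5 = 1.6458, f(x_5) = 0.377953, coefficient = 2
x_6 = 1.8750, f(x_6) = 0.347826, coefficient = 2
x_7 = 2.1042, f(x_7) = 0.322148, coefficient = 2
x_8 = 2.3333, f(x_8) = 0.300000, coefficient = 2
x_9 = 2.5625, f(x_9) = 0.280702, coefficient = 2
x_10 = 2.7917, f(x_10) = 0.263736, coefficient = 2
x_11 = 3.0208, f(x_11) = 0.248705, coefficient = 2
x_12 = 3.2500, f(x_12) = 0.235294, coefficient = 1

I ≈ (0.229167/2) × 9.103874 = 1.043152
Exact value: 1.041454
Error: 0.001698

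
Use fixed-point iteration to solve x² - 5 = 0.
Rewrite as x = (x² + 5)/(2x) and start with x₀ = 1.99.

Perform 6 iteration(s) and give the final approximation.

Equation: x² - 5 = 0
Fixed-point form: x = (x² + 5)/(2x)
x₀ = 1.99

x_1 = g(1.990000) = 2.251281
x_2 = g(2.251281) = 2.236119
x_3 = g(2.236119) = 2.236068
x_4 = g(2.236068) = 2.236068
x_5 = g(2.236068) = 2.236068
x_6 = g(2.236068) = 2.236068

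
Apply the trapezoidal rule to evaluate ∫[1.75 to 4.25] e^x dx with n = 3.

f(x) = e^x
a = 1.75, b = 4.25, n = 3
h = (b - a)/n = 0.833333

Trapezoidal rule: (h/2)[f(x₀) + 2f(x₁) + 2f(x₂) + ... + f(xₙ)]

x_0 = 1.7500, f(x_0) = 5.754603, coefficient = 1
x_1 = 2.5833, f(x_1) = 13.241202, coefficient = 2
x_2 = 3.4167, f(x_2) = 30.467687, coefficient = 2
x_3 = 4.2500, f(x_3) = 70.105412, coefficient = 1

I ≈ (0.833333/2) × 163.277792 = 68.032413
Exact value: 64.350810
Error: 3.681604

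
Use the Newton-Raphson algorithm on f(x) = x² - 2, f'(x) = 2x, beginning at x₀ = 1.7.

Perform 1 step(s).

f(x) = x² - 2
f'(x) = 2x
x₀ = 1.7

Newton-Raphson formula: x_{n+1} = x_n - f(x_n)/f'(x_n)

Iteration 1:
  f(1.700000) = 0.890000
  f'(1.700000) = 3.400000
  x_1 = 1.700000 - 0.890000/3.400000 = 1.438235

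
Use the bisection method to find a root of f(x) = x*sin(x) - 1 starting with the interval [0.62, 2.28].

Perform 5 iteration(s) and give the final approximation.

f(x) = x*sin(x) - 1
Initial interval: [0.62, 2.28]

Iteration 1:
  c_1 = (0.620000 + 2.280000)/2 = 1.450000
  f(c_1) = f(1.450000) = 0.439434
  f(a) × f(c) < 0, new interval: [0.620000, 1.450000]
Iteration 2:
  c_2 = (0.620000 + 1.450000)/2 = 1.035000
  f(c_2) = f(1.035000) = -0.110042
  f(a) × f(c) ≥ 0, new interval: [1.035000, 1.450000]
Iteration 3:
  c_3 = (1.035000 + 1.450000)/2 = 1.242500
  f(c_3) = f(1.242500) = 0.176142
  f(a) × f(c) < 0, new interval: [1.035000, 1.242500]
Iteration 4:
  c_4 = (1.035000 + 1.242500)/2 = 1.138750
  f(c_4) = f(1.138750) = 0.034111
  f(a) × f(c) < 0, new interval: [1.035000, 1.138750]
Iteration 5:
  c_5 = (1.035000 + 1.138750)/2 = 1.086875
  f(c_5) = f(1.086875) = -0.037923
  f(a) × f(c) ≥ 0, new interval: [1.086875, 1.138750]

After 5 iteration(s), the approximation is c_5 = 1.086875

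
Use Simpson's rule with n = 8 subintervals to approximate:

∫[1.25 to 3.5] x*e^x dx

f(x) = x*e^x
a = 1.25, b = 3.5, n = 8
h = (b - a)/n = 0.281250

Simpson's rule: (h/3)[f(x₀) + 4f(x₁) + 2f(x₂) + ... + f(xₙ)]

x_0 = 1.2500, f(x_0) = 4.362929, coefficient = 1
x_1 = 1.5312, f(x_1) = 7.080428, coefficient = 4
x_2 = 1.8125, f(x_2) = 11.102909, coefficient = 2
x_3 = 2.0938, f(x_3) = 16.991390, coefficient = 4
x_4 = 2.3750, f(x_4) = 25.533656, coefficient = 2
x_5 = 2.6562, f(x_5) = 37.832380, coefficient = 4
x_6 = 2.9375, f(x_6) = 55.426559, coefficient = 2
x_7 = 3.2188, f(x_7) = 80.458626, coefficient = 4
x_8 = 3.5000, f(x_8) = 115.904082, coefficient = 1

I ≈ (0.281250/3) × 873.844552 = 81.922927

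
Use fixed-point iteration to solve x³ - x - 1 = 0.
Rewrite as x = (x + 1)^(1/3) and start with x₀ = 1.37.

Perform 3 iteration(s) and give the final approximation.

Equation: x³ - x - 1 = 0
Fixed-point form: x = (x + 1)^(1/3)
x₀ = 1.37

x_1 = g(1.370000) = 1.333264
x_2 = g(1.333264) = 1.326339
x_3 = g(1.326339) = 1.325026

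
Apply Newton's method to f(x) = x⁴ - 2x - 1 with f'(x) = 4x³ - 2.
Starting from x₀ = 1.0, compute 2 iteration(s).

f(x) = x⁴ - 2x - 1
f'(x) = 4x³ - 2
x₀ = 1.0

Newton-Raphson formula: x_{n+1} = x_n - f(x_n)/f'(x_n)

Iteration 1:
  f(1.000000) = -2.000000
  f'(1.000000) = 2.000000
  x_1 = 1.000000 - (-2.000000)/2.000000 = 2.000000
Iteration 2:
  f(2.000000) = 11.000000
  f'(2.000000) = 30.000000
  x_2 = 2.000000 - 11.000000/30.000000 = 1.633333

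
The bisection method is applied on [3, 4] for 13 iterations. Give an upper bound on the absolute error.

Bisection error bound: |error| ≤ (b-a)/2^n
|error| ≤ (4 - 3)/2^13 = 1/2^13
|error| ≤ 0.0001220703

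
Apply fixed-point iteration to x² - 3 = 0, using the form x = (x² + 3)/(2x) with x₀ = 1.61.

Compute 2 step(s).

Equation: x² - 3 = 0
Fixed-point form: x = (x² + 3)/(2x)
x₀ = 1.61

x_1 = g(1.610000) = 1.736677
x_2 = g(1.736677) = 1.732057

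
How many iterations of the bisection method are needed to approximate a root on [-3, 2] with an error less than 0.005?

We need (b-a)/2^n ≤ 0.005
(2 - (-3))/2^n ≤ 0.005
5/2^n ≤ 0.005
2^n ≥ 1000
n ≥ log₂(1000) = 9.97
n ≥ 10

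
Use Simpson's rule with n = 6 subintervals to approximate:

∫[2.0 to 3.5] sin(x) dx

f(x) = sin(x)
a = 2.0, b = 3.5, n = 6
h = (b - a)/n = 0.250000

Simpson's rule: (h/3)[f(x₀) + 4f(x₁) + 2f(x₂) + ... + f(xₙ)]

x_0 = 2.0000, f(x_0) = 0.909297, coefficient = 1
x_1 = 2.2500, f(x_1) = 0.778073, coefficient = 4
x_2 = 2.5000, f(x_2) = 0.598472, coefficient = 2
x_3 = 2.7500, f(x_3) = 0.381661, coefficient = 4
x_4 = 3.0000, f(x_4) = 0.141120, coefficient = 2
x_5 = 3.2500, f(x_5) = -0.108195, coefficient = 4
x_6 = 3.5000, f(x_6) = -0.350783, coefficient = 1

I ≈ (0.250000/3) × 6.243855 = 0.520321
Exact value: 0.520310
Error: 0.000011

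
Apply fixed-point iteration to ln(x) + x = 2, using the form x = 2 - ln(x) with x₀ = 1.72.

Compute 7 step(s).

Equation: ln(x) + x = 2
Fixed-point form: x = 2 - ln(x)
x₀ = 1.72

x_1 = g(1.720000) = 1.457676
x_2 = g(1.457676) = 1.623157
x_3 = g(1.623157) = 1.515627
x_4 = g(1.515627) = 1.584171
x_5 = g(1.584171) = 1.539939
x_6 = g(1.539939) = 1.568257
x_7 = g(1.568257) = 1.550035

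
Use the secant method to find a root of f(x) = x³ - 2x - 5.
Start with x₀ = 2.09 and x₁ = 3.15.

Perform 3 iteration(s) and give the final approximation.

f(x) = x³ - 2x - 5
x₀ = 2.09, x₁ = 3.15

Secant formula: x_{n+1} = x_n - f(x_n)(x_n - x_{n-1})/(f(x_n) - f(x_{n-1}))

Iteration 1:
  f(2.090000) = -0.050671
  f(3.150000) = 19.955875
  x_2 = 3.150000 - 19.955875×(3.150000 - 2.090000)/(19.955875 - (-0.050671))
       = 2.092685
Iteration 2:
  f(3.150000) = 19.955875
  f(2.092685) = -0.020814
  x_3 = 2.092685 - (-0.020814)×(2.092685 - 3.150000)/(-0.020814 - 19.955875)
       = 2.093786
Iteration 3:
  f(2.092685) = -0.020814
  f(2.093786) = -0.008537
  x_4 = 2.093786 - (-0.008537)×(2.093786 - 2.092685)/(-0.008537 - (-0.020814))
       = 2.094552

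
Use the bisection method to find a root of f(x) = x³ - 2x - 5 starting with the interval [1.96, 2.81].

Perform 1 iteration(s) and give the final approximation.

f(x) = x³ - 2x - 5
Initial interval: [1.96, 2.81]

Iteration 1:
  c_1 = (1.960000 + 2.810000)/2 = 2.385000
  f(c_1) = f(2.385000) = 3.796417
  f(a) × f(c) < 0, new interval: [1.960000, 2.385000]

After 1 iteration(s), the approximation is c_1 = 2.385000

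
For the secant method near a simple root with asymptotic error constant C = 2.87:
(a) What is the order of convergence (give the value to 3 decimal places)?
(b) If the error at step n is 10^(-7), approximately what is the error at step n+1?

(a) Secant method has superlinear convergence with order φ = (1+√5)/2 ≈ 1.618.
    This means |e_{n+1}| ≈ C|e_n|^1.618.

(b) With |e_n| = 10^(-7) and C = 2.87:
    |e_{n+1}| ≈ 2.87 × (10^(-7))^1.618 = 2.87 × 10^(-11.33)

(a) ≈ 1.618 (golden ratio); (b) |e_{n+1}| ≈ 1.354e-11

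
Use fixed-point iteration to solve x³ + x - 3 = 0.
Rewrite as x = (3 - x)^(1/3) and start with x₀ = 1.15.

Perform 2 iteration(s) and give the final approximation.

Equation: x³ + x - 3 = 0
Fixed-point form: x = (3 - x)^(1/3)
x₀ = 1.15

x_1 = g(1.150000) = 1.227601
x_2 = g(1.227601) = 1.210191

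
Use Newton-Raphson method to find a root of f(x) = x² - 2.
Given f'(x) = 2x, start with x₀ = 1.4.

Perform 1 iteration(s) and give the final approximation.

f(x) = x² - 2
f'(x) = 2x
x₀ = 1.4

Newton-Raphson formula: x_{n+1} = x_n - f(x_n)/f'(x_n)

Iteration 1:
  f(1.400000) = -0.040000
  f'(1.400000) = 2.800000
  x_1 = 1.400000 - (-0.040000)/2.800000 = 1.414286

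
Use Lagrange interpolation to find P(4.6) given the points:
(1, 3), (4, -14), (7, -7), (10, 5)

Lagrange interpolation formula:
P(x) = Σ yᵢ × Lᵢ(x)
where Lᵢ(x) = Π_{j≠i} (x - xⱼ)/(xᵢ - xⱼ)

L_0(4.6) = (4.6 - 4)/(1 - 4) × (4.6 - 7)/(1 - 7) × (4.6 - 10)/(1 - 10) = -0.048000
L_1(4.6) = (4.6 - 1)/(4 - 1) × (4.6 - 7)/(4 - 7) × (4.6 - 10)/(4 - 10) = 0.864000
L_2(4.6) = (4.6 - 1)/(7 - 1) × (4.6 - 4)/(7 - 4) × (4.6 - 10)/(7 - 10) = 0.216000
L_3(4.6) = (4.6 - 1)/(10 - 1) × (4.6 - 4)/(10 - 4) × (4.6 - 7)/(10 - 7) = -0.032000

P(4.6) = 3×L_0(4.6) + (-14)×L_1(4.6) + (-7)×L_2(4.6) + 5×L_3(4.6)
P(4.6) = -13.912000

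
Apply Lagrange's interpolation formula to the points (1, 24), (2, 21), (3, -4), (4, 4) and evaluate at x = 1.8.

Lagrange interpolation formula:
P(x) = Σ yᵢ × Lᵢ(x)
where Lᵢ(x) = Π_{j≠i} (x - xⱼ)/(xᵢ - xⱼ)

L_0(1.8) = (1.8 - 2)/(1 - 2) × (1.8 - 3)/(1 - 3) × (1.8 - 4)/(1 - 4) = 0.088000
L_1(1.8) = (1.8 - 1)/(2 - 1) × (1.8 - 3)/(2 - 3) × (1.8 - 4)/(2 - 4) = 1.056000
L_2(1.8) = (1.8 - 1)/(3 - 1) × (1.8 - 2)/(3 - 2) × (1.8 - 4)/(3 - 4) = -0.176000
L_3(1.8) = (1.8 - 1)/(4 - 1) × (1.8 - 2)/(4 - 2) × (1.8 - 3)/(4 - 3) = 0.032000

P(1.8) = 24×L_0(1.8) + 21×L_1(1.8) + (-4)×L_2(1.8) + 4×L_3(1.8)
P(1.8) = 25.120000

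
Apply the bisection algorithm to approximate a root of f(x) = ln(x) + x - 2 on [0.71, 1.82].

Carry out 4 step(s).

f(x) = ln(x) + x - 2
Initial interval: [0.71, 1.82]

Iteration 1:
  c_1 = (0.710000 + 1.820000)/2 = 1.265000
  f(c_1) = f(1.265000) = -0.499928
  f(a) × f(c) ≥ 0, new interval: [1.265000, 1.820000]
Iteration 2:
  c_2 = (1.265000 + 1.820000)/2 = 1.542500
  f(c_2) = f(1.542500) = -0.024096
  f(a) × f(c) ≥ 0, new interval: [1.542500, 1.820000]
Iteration 3:
  c_3 = (1.542500 + 1.820000)/2 = 1.681250
  f(c_3) = f(1.681250) = 0.200788
  f(a) × f(c) < 0, new interval: [1.542500, 1.681250]
Iteration 4:
  c_4 = (1.542500 + 1.681250)/2 = 1.611875
  f(c_4) = f(1.611875) = 0.089273
  f(a) × f(c) < 0, new interval: [1.542500, 1.611875]

After 4 iteration(s), the approximation is c_4 = 1.611875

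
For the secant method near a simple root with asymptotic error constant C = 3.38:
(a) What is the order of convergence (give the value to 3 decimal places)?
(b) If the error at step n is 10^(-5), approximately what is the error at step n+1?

(a) Secant method has superlinear convergence with order φ = (1+√5)/2 ≈ 1.618.
    This means |e_{n+1}| ≈ C|e_n|^1.618.

(b) With |e_n| = 10^(-5) and C = 3.38:
    |e_{n+1}| ≈ 3.38 × (10^(-5))^1.618 = 3.38 × 10^(-8.09)

(a) ≈ 1.618 (golden ratio); (b) |e_{n+1}| ≈ 2.746e-08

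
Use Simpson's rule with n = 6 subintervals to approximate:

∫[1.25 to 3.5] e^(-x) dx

f(x) = e^(-x)
a = 1.25, b = 3.5, n = 6
h = (b - a)/n = 0.375000

Simpson's rule: (h/3)[f(x₀) + 4f(x₁) + 2f(x₂) + ... + f(xₙ)]

x_0 = 1.2500, f(x_0) = 0.286505, coefficient = 1
x_1 = 1.6250, f(x_1) = 0.196912, coefficient = 4
x_2 = 2.0000, f(x_2) = 0.135335, coefficient = 2
x_3 = 2.3750, f(x_3) = 0.093014, coefficient = 4
x_4 = 2.7500, f(x_4) = 0.063928, coefficient = 2
x_5 = 3.1250, f(x_5) = 0.043937, coefficient = 4
x_6 = 3.5000, f(x_6) = 0.030197, coefficient = 1

I ≈ (0.375000/3) × 2.050681 = 0.256335
Exact value: 0.256307
Error: 0.000028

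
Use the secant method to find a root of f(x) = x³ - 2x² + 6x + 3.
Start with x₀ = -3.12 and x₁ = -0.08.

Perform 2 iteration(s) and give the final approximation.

f(x) = x³ - 2x² + 6x + 3
x₀ = -3.12, x₁ = -0.08

Secant formula: x_{n+1} = x_n - f(x_n)(x_n - x_{n-1})/(f(x_n) - f(x_{n-1}))

Iteration 1:
  f(-3.120000) = -65.560128
  f(-0.080000) = 2.506688
  x_2 = -0.080000 - 2.506688×(-0.080000 - (-3.120000))/(2.506688 - (-65.560128))
       = -0.191954
Iteration 2:
  f(-0.080000) = 2.506688
  f(-0.191954) = 1.767513
  x_3 = -0.191954 - 1.767513×(-0.191954 - (-0.080000))/(1.767513 - 2.506688)
       = -0.459657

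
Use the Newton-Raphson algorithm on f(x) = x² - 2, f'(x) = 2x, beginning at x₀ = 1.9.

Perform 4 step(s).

f(x) = x² - 2
f'(x) = 2x
x₀ = 1.9

Newton-Raphson formula: x_{n+1} = x_n - f(x_n)/f'(x_n)

Iteration 1:
  f(1.900000) = 1.610000
  f'(1.900000) = 3.800000
  x_1 = 1.900000 - 1.610000/3.800000 = 1.476316
Iteration 2:
  f(1.476316) = 0.179508
  f'(1.476316) = 2.952632
  x_2 = 1.476316 - 0.179508/2.952632 = 1.415520
Iteration 3:
  f(1.415520) = 0.003696
  f'(1.415520) = 2.831039
  x_3 = 1.415520 - 0.003696/2.831039 = 1.414214
Iteration 4:
  f(1.414214) = 0.000002
  f'(1.414214) = 2.828428
  x_4 = 1.414214 - 0.000002/2.828428 = 1.414214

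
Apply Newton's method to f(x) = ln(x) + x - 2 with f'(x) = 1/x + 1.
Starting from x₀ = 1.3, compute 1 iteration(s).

f(x) = ln(x) + x - 2
f'(x) = 1/x + 1
x₀ = 1.3

Newton-Raphson formula: x_{n+1} = x_n - f(x_n)/f'(x_n)

Iteration 1:
  f(1.300000) = -0.437636
  f'(1.300000) = 1.769231
  x_1 = 1.300000 - (-0.437636)/1.769231 = 1.547359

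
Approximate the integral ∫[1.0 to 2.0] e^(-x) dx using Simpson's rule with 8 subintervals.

f(x) = e^(-x)
a = 1.0, b = 2.0, n = 8
h = (b - a)/n = 0.125000

Simpson's rule: (h/3)[f(x₀) + 4f(x₁) + 2f(x₂) + ... + f(xₙ)]

x_0 = 1.0000, f(x_0) = 0.367879, coefficient = 1
x_1 = 1.1250, f(x_1) = 0.324652, coefficient = 4
x_2 = 1.2500, f(x_2) = 0.286505, coefficient = 2
x_3 = 1.3750, f(x_3) = 0.252840, coefficient = 4
x_4 = 1.5000, f(x_4) = 0.223130, coefficient = 2
x_5 = 1.6250, f(x_5) = 0.196912, coefficient = 4
x_6 = 1.7500, f(x_6) = 0.173774, coefficient = 2
x_7 = 1.8750, f(x_7) = 0.153355, coefficient = 4
x_8 = 2.0000, f(x_8) = 0.135335, coefficient = 1

I ≈ (0.125000/3) × 5.581067 = 0.232544
Exact value: 0.232544
Error: 0.000000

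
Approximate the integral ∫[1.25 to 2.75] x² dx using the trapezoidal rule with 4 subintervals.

f(x) = x²
a = 1.25, b = 2.75, n = 4
h = (b - a)/n = 0.375000

Trapezoidal rule: (h/2)[f(x₀) + 2f(x₁) + 2f(x₂) + ... + f(xₙ)]

x_0 = 1.2500, f(x_0) = 1.562500, coefficient = 1
x_1 = 1.6250, f(x_1) = 2.640625, coefficient = 2
x_2 = 2.0000, f(x_2) = 4.000000, coefficient = 2
x_3 = 2.3750, f(x_3) = 5.640625, coefficient = 2
x_4 = 2.7500, f(x_4) = 7.562500, coefficient = 1

I ≈ (0.375000/2) × 33.687500 = 6.316406
Exact value: 6.281250
Error: 0.035156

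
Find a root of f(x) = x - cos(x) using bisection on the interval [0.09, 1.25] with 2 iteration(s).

f(x) = x - cos(x)
Initial interval: [0.09, 1.25]

Iteration 1:
  c_1 = (0.090000 + 1.250000)/2 = 0.670000
  f(c_1) = f(0.670000) = -0.113822
  f(a) × f(c) ≥ 0, new interval: [0.670000, 1.250000]
Iteration 2:
  c_2 = (0.670000 + 1.250000)/2 = 0.960000
  f(c_2) = f(0.960000) = 0.386480
  f(a) × f(c) < 0, new interval: [0.670000, 0.960000]

After 2 iteration(s), the approximation is c_2 = 0.960000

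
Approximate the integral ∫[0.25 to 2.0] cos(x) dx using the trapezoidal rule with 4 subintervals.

f(x) = cos(x)
a = 0.25, b = 2.0, n = 4
h = (b - a)/n = 0.437500

Trapezoidal rule: (h/2)[f(x₀) + 2f(x₁) + 2f(x₂) + ... + f(xₙ)]

x_0 = 0.2500, f(x_0) = 0.968912, coefficient = 1
x_1 = 0.6875, f(x_1) = 0.772835, coefficient = 2
x_2 = 1.1250, f(x_2) = 0.431177, coefficient = 2
x_3 = 1.5625, f(x_3) = 0.008296, coefficient = 2
x_4 = 2.0000, f(x_4) = -0.416147, coefficient = 1

I ≈ (0.437500/2) × 2.977381 = 0.651302
Exact value: 0.661893
Error: 0.010591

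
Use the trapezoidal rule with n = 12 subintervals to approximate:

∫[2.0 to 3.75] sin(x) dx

f(x) = sin(x)
a = 2.0, b = 3.75, n = 12
h = (b - a)/n = 0.145833

Trapezoidal rule: (h/2)[f(x₀) + 2f(x₁) + 2f(x₂) + ... + f(xₙ)]

x_0 = 2.0000, f(x_0) = 0.909297, coefficient = 1
x_1 = 2.1458, f(x_1) = 0.839172, coefficient = 2
x_2 = 2.2917, f(x_2) = 0.751232, coefficient = 2
x_3 = 2.4375, f(x_3) = 0.647343, coefficient = 2
x_4 = 2.5833, f(x_4) = 0.529711, coefficient = 2
x_5 = 2.7292, f(x_5) = 0.400833, coefficient = 2
x_6 = 2.8750, f(x_6) = 0.263446, coefficient = 2
x_7 = 3.0208, f(x_7) = 0.120466, coefficient = 2
x_8 = 3.1667, f(x_8) = -0.025071, coefficient = 2
x_9 = 3.3125, f(x_9) = -0.170077, coefficient = 2
x_10 = 3.4583, f(x_10) = -0.311471, coefficient = 2
x_11 = 3.6042, f(x_11) = -0.446253, coefficient = 2
x_12 = 3.7500, f(x_12) = -0.571561, coefficient = 1

I ≈ (0.145833/2) × 5.536396 = 0.403696
Exact value: 0.404413
Error: 0.000717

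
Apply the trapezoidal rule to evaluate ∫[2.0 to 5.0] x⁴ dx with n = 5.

f(x) = x⁴
a = 2.0, b = 5.0, n = 5
h = (b - a)/n = 0.600000

Trapezoidal rule: (h/2)[f(x₀) + 2f(x₁) + 2f(x₂) + ... + f(xₙ)]

x_0 = 2.0000, f(x_0) = 16.000000, coefficient = 1
x_1 = 2.6000, f(x_1) = 45.697600, coefficient = 2
x_2 = 3.2000, f(x_2) = 104.857600, coefficient = 2
x_3 = 3.8000, f(x_3) = 208.513600, coefficient = 2
x_4 = 4.4000, f(x_4) = 374.809600, coefficient = 2
x_5 = 5.0000, f(x_5) = 625.000000, coefficient = 1

I ≈ (0.600000/2) × 2108.756800 = 632.627040
Exact value: 618.600000
Error: 14.027040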